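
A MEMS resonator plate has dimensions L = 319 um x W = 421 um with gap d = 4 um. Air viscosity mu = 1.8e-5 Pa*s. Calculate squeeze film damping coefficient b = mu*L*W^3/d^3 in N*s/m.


Step 1: Convert to SI.
L = 319e-6 m, W = 421e-6 m, d = 4e-6 m
Step 2: W^3 = (421e-6)^3 = 7.46e-11 m^3
Step 3: d^3 = (4e-6)^3 = 6.40e-17 m^3
Step 4: b = 1.8e-5 * 319e-6 * 7.46e-11 / 6.40e-17
b = 6.69e-03 N*s/m


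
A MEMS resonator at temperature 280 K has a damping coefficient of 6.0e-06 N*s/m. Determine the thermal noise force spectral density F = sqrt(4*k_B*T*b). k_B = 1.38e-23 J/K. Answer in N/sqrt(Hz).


Step 1: Compute 4 * k_B * T * b
= 4 * 1.38e-23 * 280 * 6.0e-06
= 9.2736e-26 N^2/Hz
Step 2: F_noise = sqrt(9.2736e-26)
F_noise = 3.05e-13 N/sqrt(Hz)


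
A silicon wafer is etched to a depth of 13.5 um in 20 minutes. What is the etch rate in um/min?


Step 1: Etch rate = depth / time
Step 2: rate = 13.5 / 20
rate = 0.675 um/min


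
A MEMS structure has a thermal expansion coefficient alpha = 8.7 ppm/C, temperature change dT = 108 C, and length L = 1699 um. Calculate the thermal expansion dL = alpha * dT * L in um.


Step 1: Convert CTE: alpha = 8.7 ppm/C = 8.7e-6 /C
Step 2: dL = 8.7e-6 * 108 * 1699
dL = 1.5964 um


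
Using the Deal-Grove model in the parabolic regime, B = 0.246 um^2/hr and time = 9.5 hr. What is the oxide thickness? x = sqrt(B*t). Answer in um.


Step 1: Compute B*t = 0.246 * 9.5 = 2.337
Step 2: x = sqrt(2.337)
x = 1.529 um


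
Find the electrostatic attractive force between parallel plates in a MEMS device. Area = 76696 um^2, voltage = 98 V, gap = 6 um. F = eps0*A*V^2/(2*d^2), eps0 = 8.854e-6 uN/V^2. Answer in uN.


Step 1: Identify parameters.
eps0 = 8.854e-6 uN/V^2, A = 76696 um^2, V = 98 V, d = 6 um
Step 2: Compute V^2 = 98^2 = 9604
Step 3: Compute d^2 = 6^2 = 36
Step 4: F = 0.5 * 8.854e-6 * 76696 * 9604 / 36
F = 90.58 uN


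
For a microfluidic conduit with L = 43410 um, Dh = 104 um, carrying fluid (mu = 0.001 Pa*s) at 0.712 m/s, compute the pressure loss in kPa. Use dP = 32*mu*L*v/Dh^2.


Step 1: Convert to SI: L = 43410e-6 m, Dh = 104e-6 m
Step 2: dP = 32 * 0.001 * 43410e-6 * 0.712 / (104e-6)^2
Step 3: dP = 91443.55 Pa
Step 4: Convert to kPa: dP = 91.44 kPa


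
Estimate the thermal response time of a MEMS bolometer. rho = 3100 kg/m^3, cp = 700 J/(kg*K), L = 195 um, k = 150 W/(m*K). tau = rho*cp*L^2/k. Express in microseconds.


Step 1: Convert L to m: L = 195e-6 m
Step 2: L^2 = (195e-6)^2 = 3.8025e-08 m^2
Step 3: tau = 3100 * 700 * 3.8025e-08 / 150 = 5.50095e-04 s
Step 4: Convert to microseconds (multiply by 1e6).
tau = 550.095 us


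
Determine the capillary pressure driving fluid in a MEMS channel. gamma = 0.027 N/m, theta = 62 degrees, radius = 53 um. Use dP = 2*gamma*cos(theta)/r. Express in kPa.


Step 1: cos(62 deg) = 0.4695
Step 2: Convert r to m: r = 53e-6 m
Step 3: dP = 2 * 0.027 * 0.4695 / 53e-6 = 478.4 Pa
Step 4: Convert Pa to kPa (divide by 1000).
dP = 0.48 kPa


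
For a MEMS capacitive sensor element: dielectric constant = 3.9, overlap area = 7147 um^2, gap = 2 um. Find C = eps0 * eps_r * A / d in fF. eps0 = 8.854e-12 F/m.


Step 1: Convert area to m^2: A = 7147e-12 m^2
Step 2: Convert gap to m: d = 2e-6 m
Step 3: C = eps0 * eps_r * A / d
C = 8.854e-12 * 3.9 * 7147e-12 / 2e-6
Step 4: Convert to fF (multiply by 1e15).
C = 123.4 fF


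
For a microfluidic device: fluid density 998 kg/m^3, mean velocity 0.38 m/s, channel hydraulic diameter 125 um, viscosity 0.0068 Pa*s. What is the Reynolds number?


Step 1: Convert Dh to meters: Dh = 125e-6 m
Step 2: Re = rho * v * Dh / mu
Re = 998 * 0.38 * 125e-6 / 0.0068
Re = 6.971


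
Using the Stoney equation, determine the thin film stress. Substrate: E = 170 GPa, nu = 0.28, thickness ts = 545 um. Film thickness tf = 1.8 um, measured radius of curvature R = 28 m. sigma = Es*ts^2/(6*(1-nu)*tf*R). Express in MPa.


Step 1: Compute numerator: Es * ts^2 = 170 * 545^2 = 50494250 (GPa*um^2)
Step 2: Compute denominator (R in um): 6*(1-nu)*tf*R = 6*0.72*1.8*28e6 = 217728000.0 (um^2)
Step 3: sigma (GPa) = 50494250 / 217728000.0 = 2.31914e-01 GPa
Step 4: Convert to MPa (x1000): sigma = 231.9 MPa


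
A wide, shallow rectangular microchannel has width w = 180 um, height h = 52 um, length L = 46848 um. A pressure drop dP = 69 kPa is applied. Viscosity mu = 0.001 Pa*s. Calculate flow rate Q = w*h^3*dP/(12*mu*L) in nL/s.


Step 1: Convert all dimensions to SI (meters).
w = 180e-6 m, h = 52e-6 m, L = 46848e-6 m, dP = 69e3 Pa
Step 2: Q = w * h^3 * dP / (12 * mu * L)
Q = 180e-6 * (52e-6)^3 * 69e3 / (12 * 0.001 * 46848e-6) = 3.10641393e-09 m^3/s
Step 3: Convert Q from m^3/s to nL/s (1 m^3 = 1e12 nL, so multiply by 1e12).
Q = 3106.414 nL/s


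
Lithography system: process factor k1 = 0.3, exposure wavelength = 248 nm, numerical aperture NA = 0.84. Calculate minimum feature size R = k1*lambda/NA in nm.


Step 1: Identify values: k1 = 0.3, lambda = 248 nm, NA = 0.84
Step 2: R = k1 * lambda / NA
R = 0.3 * 248 / 0.84
R = 88.6 nm


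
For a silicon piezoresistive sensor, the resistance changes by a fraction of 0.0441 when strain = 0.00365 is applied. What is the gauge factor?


Step 1: Identify values.
dR/R = 0.0441, strain = 0.00365
Step 2: GF = (dR/R) / strain = 0.0441 / 0.00365
GF = 12.1


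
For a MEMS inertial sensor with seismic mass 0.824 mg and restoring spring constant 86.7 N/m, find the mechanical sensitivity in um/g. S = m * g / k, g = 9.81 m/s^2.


Step 1: Convert mass: m = 0.824 mg = 8.24e-07 kg
Step 2: S = m * g / k = 8.24e-07 * 9.81 / 86.7
Step 3: S = 9.32e-08 m/g
Step 4: Convert to um/g: S = 0.093 um/g


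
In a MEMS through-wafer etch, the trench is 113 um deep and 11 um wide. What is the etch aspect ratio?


Step 1: AR = depth / width
Step 2: AR = 113 / 11
AR = 10.3


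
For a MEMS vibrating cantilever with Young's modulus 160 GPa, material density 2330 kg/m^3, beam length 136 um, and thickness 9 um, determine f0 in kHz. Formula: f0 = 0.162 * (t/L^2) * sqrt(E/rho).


Step 1: Convert units to SI.
t_SI = 9e-6 m, L_SI = 136e-6 m
Step 2: Calculate sqrt(E/rho).
sqrt(160e9 / 2330) = 8286.71 m/s
Step 3: Compute f0.
f0 = 0.162 * 9e-6 / (136e-6)^2 * 8286.71 = 653223.6 Hz = 653.22 kHz


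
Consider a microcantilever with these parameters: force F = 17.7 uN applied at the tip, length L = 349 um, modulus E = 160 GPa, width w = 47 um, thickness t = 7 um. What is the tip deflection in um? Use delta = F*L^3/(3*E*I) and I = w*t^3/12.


Step 1: Calculate the second moment of area.
I = w * t^3 / 12 = 47 * 7^3 / 12 = 1343.4167 um^4
Step 2: Convert E to consistent units (1 GPa = 1000 uN/um^2).
E = 160 GPa = 160000 uN/um^2
Step 3: Calculate tip deflection.
delta = F * L^3 / (3 * E * I)
delta = 17.7 * 349^3 / (3 * 160000 * 1343.4167)
delta = 1.1668 um


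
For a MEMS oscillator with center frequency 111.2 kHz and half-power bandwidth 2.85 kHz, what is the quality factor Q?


Step 1: Q = f0 / bandwidth
Step 2: Q = 111.2 / 2.85
Q = 39.0


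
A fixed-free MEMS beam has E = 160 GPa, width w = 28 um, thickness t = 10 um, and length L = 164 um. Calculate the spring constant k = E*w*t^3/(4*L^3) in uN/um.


Step 1: Convert E to consistent units (1 GPa = 1000 uN/um^2).
E = 160 GPa = 160000 uN/um^2
Step 2: Compute t^3 = 10^3 = 1000
Step 3: Compute L^3 = 164^3 = 4410944
Step 4: k = 160000 * 28 * 1000 / (4 * 4410944)
k = 253.9139 uN/um


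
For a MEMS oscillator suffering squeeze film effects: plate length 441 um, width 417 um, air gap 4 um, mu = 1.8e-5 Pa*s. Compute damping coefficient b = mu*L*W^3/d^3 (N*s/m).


Step 1: Convert to SI.
L = 441e-6 m, W = 417e-6 m, d = 4e-6 m
Step 2: W^3 = (417e-6)^3 = 7.25e-11 m^3
Step 3: d^3 = (4e-6)^3 = 6.40e-17 m^3
Step 4: b = 1.8e-5 * 441e-6 * 7.25e-11 / 6.40e-17
b = 8.99e-03 N*s/m


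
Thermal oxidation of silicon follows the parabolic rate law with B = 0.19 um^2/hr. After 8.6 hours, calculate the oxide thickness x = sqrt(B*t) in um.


Step 1: Compute B*t = 0.19 * 8.6 = 1.634
Step 2: x = sqrt(1.634)
x = 1.278 um


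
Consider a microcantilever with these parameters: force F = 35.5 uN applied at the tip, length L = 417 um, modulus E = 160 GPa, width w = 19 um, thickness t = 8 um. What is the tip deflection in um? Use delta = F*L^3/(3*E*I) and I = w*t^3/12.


Step 1: Calculate the second moment of area.
I = w * t^3 / 12 = 19 * 8^3 / 12 = 810.6667 um^4
Step 2: Convert E to consistent units (1 GPa = 1000 uN/um^2).
E = 160 GPa = 160000 uN/um^2
Step 3: Calculate tip deflection.
delta = F * L^3 / (3 * E * I)
delta = 35.5 * 417^3 / (3 * 160000 * 810.6667)
delta = 6.6154 um


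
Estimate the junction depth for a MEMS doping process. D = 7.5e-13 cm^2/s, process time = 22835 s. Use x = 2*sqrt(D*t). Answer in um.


Step 1: Compute D*t = 7.5e-13 * 22835 = 1.712625e-08 cm^2
Step 2: sqrt(D*t) = 1.30867e-04 cm
Step 3: x = 2 * 1.30867e-04 cm = 2.61734e-04 cm
Step 4: Convert to um (1 cm = 1e4 um): x = 2.617 um


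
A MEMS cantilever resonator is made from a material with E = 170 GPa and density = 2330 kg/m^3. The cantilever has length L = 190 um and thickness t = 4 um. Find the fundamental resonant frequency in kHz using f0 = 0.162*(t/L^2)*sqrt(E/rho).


Step 1: Convert units to SI.
t_SI = 4e-6 m, L_SI = 190e-6 m
Step 2: Calculate sqrt(E/rho).
sqrt(170e9 / 2330) = 8541.74 m/s
Step 3: Compute f0.
f0 = 0.162 * 4e-6 / (190e-6)^2 * 8541.74 = 153325.4 Hz = 153.33 kHz


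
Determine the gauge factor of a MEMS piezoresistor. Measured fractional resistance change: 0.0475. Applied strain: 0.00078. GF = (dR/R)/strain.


Step 1: Identify values.
dR/R = 0.0475, strain = 0.00078
Step 2: GF = (dR/R) / strain = 0.0475 / 0.00078
GF = 60.9


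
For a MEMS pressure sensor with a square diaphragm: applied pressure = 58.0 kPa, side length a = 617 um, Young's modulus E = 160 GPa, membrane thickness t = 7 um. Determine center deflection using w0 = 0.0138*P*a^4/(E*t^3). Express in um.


Step 1: Convert pressure to compatible units (E is in GPa, so P in GPa).
P = 58.0 kPa = 58.0e-6 GPa
Step 2: Compute numerator: 0.0138 * P * a^4.
a^4 = 617^4 = 144924114721
numerator = 0.0138 * 58.0e-6 * 144924114721 = 1.159973e+05
Step 3: Compute denominator: E * t^3 = 160 * 7^3 = 54880
Step 4: w0 = numerator / denominator = 1.159973e+05 / 54880 = 2.1137 um


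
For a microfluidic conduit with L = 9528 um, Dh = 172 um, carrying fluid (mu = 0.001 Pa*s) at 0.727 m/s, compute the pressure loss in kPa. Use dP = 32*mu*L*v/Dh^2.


Step 1: Convert to SI: L = 9528e-6 m, Dh = 172e-6 m
Step 2: dP = 32 * 0.001 * 9528e-6 * 0.727 / (172e-6)^2
Step 3: dP = 7492.54 Pa
Step 4: Convert to kPa: dP = 7.49 kPa


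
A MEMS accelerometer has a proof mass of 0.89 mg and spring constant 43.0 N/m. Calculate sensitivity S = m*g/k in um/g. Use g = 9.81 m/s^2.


Step 1: Convert mass: m = 0.89 mg = 8.90e-07 kg
Step 2: S = m * g / k = 8.90e-07 * 9.81 / 43.0
Step 3: S = 2.03e-07 m/g
Step 4: Convert to um/g: S = 0.203 um/g


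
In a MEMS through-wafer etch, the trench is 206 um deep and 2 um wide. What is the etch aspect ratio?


Step 1: AR = depth / width
Step 2: AR = 206 / 2
AR = 103.0


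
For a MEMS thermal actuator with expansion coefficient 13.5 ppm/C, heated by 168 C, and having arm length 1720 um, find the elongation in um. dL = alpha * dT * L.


Step 1: Convert CTE: alpha = 13.5 ppm/C = 13.5e-6 /C
Step 2: dL = 13.5e-6 * 168 * 1720
dL = 3.901 um


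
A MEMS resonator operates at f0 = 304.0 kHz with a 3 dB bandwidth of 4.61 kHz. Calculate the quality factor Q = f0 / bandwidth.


Step 1: Q = f0 / bandwidth
Step 2: Q = 304.0 / 4.61
Q = 65.9


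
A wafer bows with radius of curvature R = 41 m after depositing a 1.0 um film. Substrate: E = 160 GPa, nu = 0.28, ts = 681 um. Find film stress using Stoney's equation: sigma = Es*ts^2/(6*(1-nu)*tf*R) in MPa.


Step 1: Compute numerator: Es * ts^2 = 160 * 681^2 = 74201760 (GPa*um^2)
Step 2: Compute denominator (R in um): 6*(1-nu)*tf*R = 6*0.72*1.0*41e6 = 177120000.0 (um^2)
Step 3: sigma (GPa) = 74201760 / 177120000.0 = 4.18935e-01 GPa
Step 4: Convert to MPa (x1000): sigma = 418.9 MPa


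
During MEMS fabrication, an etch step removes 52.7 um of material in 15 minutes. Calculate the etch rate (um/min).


Step 1: Etch rate = depth / time
Step 2: rate = 52.7 / 15
rate = 3.513 um/min


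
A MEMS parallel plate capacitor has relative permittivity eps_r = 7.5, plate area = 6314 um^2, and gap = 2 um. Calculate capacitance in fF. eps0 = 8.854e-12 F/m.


Step 1: Convert area to m^2: A = 6314e-12 m^2
Step 2: Convert gap to m: d = 2e-6 m
Step 3: C = eps0 * eps_r * A / d
C = 8.854e-12 * 7.5 * 6314e-12 / 2e-6
Step 4: Convert to fF (multiply by 1e15).
C = 209.64 fF


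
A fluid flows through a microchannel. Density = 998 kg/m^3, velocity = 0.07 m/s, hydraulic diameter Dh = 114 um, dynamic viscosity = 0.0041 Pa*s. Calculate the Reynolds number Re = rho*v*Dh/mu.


Step 1: Convert Dh to meters: Dh = 114e-6 m
Step 2: Re = rho * v * Dh / mu
Re = 998 * 0.07 * 114e-6 / 0.0041
Re = 1.942


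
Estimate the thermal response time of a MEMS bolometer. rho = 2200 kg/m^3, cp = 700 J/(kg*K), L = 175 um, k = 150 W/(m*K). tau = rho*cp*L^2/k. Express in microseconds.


Step 1: Convert L to m: L = 175e-6 m
Step 2: L^2 = (175e-6)^2 = 3.0625e-08 m^2
Step 3: tau = 2200 * 700 * 3.0625e-08 / 150 = 3.1441667e-04 s
Step 4: Convert to microseconds (multiply by 1e6).
tau = 314.417 us


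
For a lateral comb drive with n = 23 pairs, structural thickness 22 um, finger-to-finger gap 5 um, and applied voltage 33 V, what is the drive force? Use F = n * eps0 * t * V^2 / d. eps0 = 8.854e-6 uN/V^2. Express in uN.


Step 1: Parameters: n=23, eps0=8.854e-6 uN/V^2, t=22 um, V=33 V, d=5 um
Step 2: V^2 = 1089
Step 3: F = 23 * 8.854e-6 * 22 * 1089 / 5
F = 0.976 uN


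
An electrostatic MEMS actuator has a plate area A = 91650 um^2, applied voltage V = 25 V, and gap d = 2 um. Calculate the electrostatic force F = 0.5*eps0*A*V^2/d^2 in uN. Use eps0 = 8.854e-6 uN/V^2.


Step 1: Identify parameters.
eps0 = 8.854e-6 uN/V^2, A = 91650 um^2, V = 25 V, d = 2 um
Step 2: Compute V^2 = 25^2 = 625
Step 3: Compute d^2 = 2^2 = 4
Step 4: F = 0.5 * 8.854e-6 * 91650 * 625 / 4
F = 63.396 uN


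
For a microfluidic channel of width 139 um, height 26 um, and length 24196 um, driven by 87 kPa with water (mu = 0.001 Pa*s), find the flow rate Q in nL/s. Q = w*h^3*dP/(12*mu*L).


Step 1: Convert all dimensions to SI (meters).
w = 139e-6 m, h = 26e-6 m, L = 24196e-6 m, dP = 87e3 Pa
Step 2: Q = w * h^3 * dP / (12 * mu * L)
Q = 139e-6 * (26e-6)^3 * 87e3 / (12 * 0.001 * 24196e-6) = 7.3203067e-10 m^3/s
Step 3: Convert Q from m^3/s to nL/s (1 m^3 = 1e12 nL, so multiply by 1e12).
Q = 732.031 nL/s


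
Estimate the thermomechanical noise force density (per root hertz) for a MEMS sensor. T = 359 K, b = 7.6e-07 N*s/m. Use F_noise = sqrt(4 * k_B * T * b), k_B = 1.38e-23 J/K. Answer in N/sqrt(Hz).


Step 1: Compute 4 * k_B * T * b
= 4 * 1.38e-23 * 359 * 7.6e-07
= 1.5061e-26 N^2/Hz
Step 2: F_noise = sqrt(1.5061e-26)
F_noise = 1.23e-13 N/sqrt(Hz)


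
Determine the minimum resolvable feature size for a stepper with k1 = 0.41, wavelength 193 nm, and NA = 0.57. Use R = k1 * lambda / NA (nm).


Step 1: Identify values: k1 = 0.41, lambda = 193 nm, NA = 0.57
Step 2: R = k1 * lambda / NA
R = 0.41 * 193 / 0.57
R = 138.8 nm


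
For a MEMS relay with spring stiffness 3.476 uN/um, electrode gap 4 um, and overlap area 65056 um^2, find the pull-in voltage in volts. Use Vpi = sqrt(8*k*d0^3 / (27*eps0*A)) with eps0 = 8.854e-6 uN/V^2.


Step 1: Compute numerator: 8 * k * d0^3 = 8 * 3.476 * 4^3 = 1779.712
Step 2: Compute denominator: 27 * eps0 * A = 27 * 8.854e-6 * 65056 = 15.552157
Step 3: Vpi = sqrt(1779.712 / 15.552157)
Vpi = 10.7 V


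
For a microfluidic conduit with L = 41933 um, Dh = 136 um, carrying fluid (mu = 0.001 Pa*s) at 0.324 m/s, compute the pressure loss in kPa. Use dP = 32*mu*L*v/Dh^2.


Step 1: Convert to SI: L = 41933e-6 m, Dh = 136e-6 m
Step 2: dP = 32 * 0.001 * 41933e-6 * 0.324 / (136e-6)^2
Step 3: dP = 23505.70 Pa
Step 4: Convert to kPa: dP = 23.51 kPa


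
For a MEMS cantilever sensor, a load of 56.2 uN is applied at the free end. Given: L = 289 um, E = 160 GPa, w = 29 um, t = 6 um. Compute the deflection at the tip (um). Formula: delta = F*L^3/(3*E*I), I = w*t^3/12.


Step 1: Calculate the second moment of area.
I = w * t^3 / 12 = 29 * 6^3 / 12 = 522.0 um^4
Step 2: Convert E to consistent units (1 GPa = 1000 uN/um^2).
E = 160 GPa = 160000 uN/um^2
Step 3: Calculate tip deflection.
delta = F * L^3 / (3 * E * I)
delta = 56.2 * 289^3 / (3 * 160000 * 522.0)
delta = 5.414 um


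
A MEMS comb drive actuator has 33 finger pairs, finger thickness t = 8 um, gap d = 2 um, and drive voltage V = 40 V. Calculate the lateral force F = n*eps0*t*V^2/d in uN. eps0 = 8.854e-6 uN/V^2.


Step 1: Parameters: n=33, eps0=8.854e-6 uN/V^2, t=8 um, V=40 V, d=2 um
Step 2: V^2 = 1600
Step 3: F = 33 * 8.854e-6 * 8 * 1600 / 2
F = 1.87 uN


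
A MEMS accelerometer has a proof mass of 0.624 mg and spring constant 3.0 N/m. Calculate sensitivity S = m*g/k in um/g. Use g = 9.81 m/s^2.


Step 1: Convert mass: m = 0.624 mg = 6.24e-07 kg
Step 2: S = m * g / k = 6.24e-07 * 9.81 / 3.0
Step 3: S = 2.04e-06 m/g
Step 4: Convert to um/g: S = 2.04 um/g


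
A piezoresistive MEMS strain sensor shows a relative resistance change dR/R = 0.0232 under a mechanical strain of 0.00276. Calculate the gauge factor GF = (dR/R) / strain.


Step 1: Identify values.
dR/R = 0.0232, strain = 0.00276
Step 2: GF = (dR/R) / strain = 0.0232 / 0.00276
GF = 8.4


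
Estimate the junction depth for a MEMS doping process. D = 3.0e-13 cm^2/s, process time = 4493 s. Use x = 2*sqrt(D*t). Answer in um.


Step 1: Compute D*t = 3.0e-13 * 4493 = 1.3479e-09 cm^2
Step 2: sqrt(D*t) = 3.6714e-05 cm
Step 3: x = 2 * 3.6714e-05 cm = 7.3428e-05 cm
Step 4: Convert to um (1 cm = 1e4 um): x = 0.734 um


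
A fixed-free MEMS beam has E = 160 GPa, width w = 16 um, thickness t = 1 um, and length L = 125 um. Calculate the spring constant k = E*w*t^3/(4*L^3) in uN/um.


Step 1: Convert E to consistent units (1 GPa = 1000 uN/um^2).
E = 160 GPa = 160000 uN/um^2
Step 2: Compute t^3 = 1^3 = 1
Step 3: Compute L^3 = 125^3 = 1953125
Step 4: k = 160000 * 16 * 1 / (4 * 1953125)
k = 0.3277 uN/um


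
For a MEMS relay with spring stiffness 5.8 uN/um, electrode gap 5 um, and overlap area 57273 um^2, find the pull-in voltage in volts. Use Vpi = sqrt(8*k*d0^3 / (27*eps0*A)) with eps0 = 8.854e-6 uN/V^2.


Step 1: Compute numerator: 8 * k * d0^3 = 8 * 5.8 * 5^3 = 5800.0
Step 2: Compute denominator: 27 * eps0 * A = 27 * 8.854e-6 * 57273 = 13.691569
Step 3: Vpi = sqrt(5800.0 / 13.691569)
Vpi = 20.58 V


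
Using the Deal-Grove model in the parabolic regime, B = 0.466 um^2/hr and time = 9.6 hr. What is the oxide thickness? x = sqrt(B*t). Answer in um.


Step 1: Compute B*t = 0.466 * 9.6 = 4.4736
Step 2: x = sqrt(4.4736)
x = 2.115 um


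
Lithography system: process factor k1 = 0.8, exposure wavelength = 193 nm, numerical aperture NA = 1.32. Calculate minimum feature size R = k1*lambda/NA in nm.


Step 1: Identify values: k1 = 0.8, lambda = 193 nm, NA = 1.32
Step 2: R = k1 * lambda / NA
R = 0.8 * 193 / 1.32
R = 117.0 nm


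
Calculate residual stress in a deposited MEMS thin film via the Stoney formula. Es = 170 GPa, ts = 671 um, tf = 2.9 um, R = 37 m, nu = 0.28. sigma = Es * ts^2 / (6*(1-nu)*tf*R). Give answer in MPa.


Step 1: Compute numerator: Es * ts^2 = 170 * 671^2 = 76540970 (GPa*um^2)
Step 2: Compute denominator (R in um): 6*(1-nu)*tf*R = 6*0.72*2.9*37e6 = 463536000.0 (um^2)
Step 3: sigma (GPa) = 76540970 / 463536000.0 = 1.65124e-01 GPa
Step 4: Convert to MPa (x1000): sigma = 165.1 MPa


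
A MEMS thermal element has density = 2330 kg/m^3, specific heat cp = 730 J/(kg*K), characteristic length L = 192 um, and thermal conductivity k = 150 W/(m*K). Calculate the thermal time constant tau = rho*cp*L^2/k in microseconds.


Step 1: Convert L to m: L = 192e-6 m
Step 2: L^2 = (192e-6)^2 = 3.6864e-08 m^2
Step 3: tau = 2330 * 730 * 3.6864e-08 / 150 = 4.1801318e-04 s
Step 4: Convert to microseconds (multiply by 1e6).
tau = 418.013 us


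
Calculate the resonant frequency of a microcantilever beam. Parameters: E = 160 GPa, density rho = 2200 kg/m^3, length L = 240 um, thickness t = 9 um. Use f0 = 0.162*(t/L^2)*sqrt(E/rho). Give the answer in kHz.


Step 1: Convert units to SI.
t_SI = 9e-6 m, L_SI = 240e-6 m
Step 2: Calculate sqrt(E/rho).
sqrt(160e9 / 2200) = 8528.03 m/s
Step 3: Compute f0.
f0 = 0.162 * 9e-6 / (240e-6)^2 * 8528.03 = 215865.8 Hz = 215.87 kHz


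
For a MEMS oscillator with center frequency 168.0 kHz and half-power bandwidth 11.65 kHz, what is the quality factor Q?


Step 1: Q = f0 / bandwidth
Step 2: Q = 168.0 / 11.65
Q = 14.4


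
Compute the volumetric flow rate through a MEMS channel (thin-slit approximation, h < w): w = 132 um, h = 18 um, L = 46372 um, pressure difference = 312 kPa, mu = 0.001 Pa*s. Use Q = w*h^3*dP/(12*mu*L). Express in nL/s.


Step 1: Convert all dimensions to SI (meters).
w = 132e-6 m, h = 18e-6 m, L = 46372e-6 m, dP = 312e3 Pa
Step 2: Q = w * h^3 * dP / (12 * mu * L)
Q = 132e-6 * (18e-6)^3 * 312e3 / (12 * 0.001 * 46372e-6) = 4.3162736e-10 m^3/s
Step 3: Convert Q from m^3/s to nL/s (1 m^3 = 1e12 nL, so multiply by 1e12).
Q = 431.627 nL/s


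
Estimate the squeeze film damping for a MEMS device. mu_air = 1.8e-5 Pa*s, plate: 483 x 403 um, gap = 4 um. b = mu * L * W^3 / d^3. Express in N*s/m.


Step 1: Convert to SI.
L = 483e-6 m, W = 403e-6 m, d = 4e-6 m
Step 2: W^3 = (403e-6)^3 = 6.55e-11 m^3
Step 3: d^3 = (4e-6)^3 = 6.40e-17 m^3
Step 4: b = 1.8e-5 * 483e-6 * 6.55e-11 / 6.40e-17
b = 8.89e-03 N*s/m


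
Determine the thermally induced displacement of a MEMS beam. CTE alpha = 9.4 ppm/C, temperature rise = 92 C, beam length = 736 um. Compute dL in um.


Step 1: Convert CTE: alpha = 9.4 ppm/C = 9.4e-6 /C
Step 2: dL = 9.4e-6 * 92 * 736
dL = 0.6365 um


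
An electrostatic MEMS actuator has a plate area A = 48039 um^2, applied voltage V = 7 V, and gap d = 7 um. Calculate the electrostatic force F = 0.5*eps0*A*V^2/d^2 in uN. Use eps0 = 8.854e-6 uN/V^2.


Step 1: Identify parameters.
eps0 = 8.854e-6 uN/V^2, A = 48039 um^2, V = 7 V, d = 7 um
Step 2: Compute V^2 = 7^2 = 49
Step 3: Compute d^2 = 7^2 = 49
Step 4: F = 0.5 * 8.854e-6 * 48039 * 49 / 49
F = 0.213 uN


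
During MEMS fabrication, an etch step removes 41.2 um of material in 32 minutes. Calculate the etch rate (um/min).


Step 1: Etch rate = depth / time
Step 2: rate = 41.2 / 32
rate = 1.288 um/min


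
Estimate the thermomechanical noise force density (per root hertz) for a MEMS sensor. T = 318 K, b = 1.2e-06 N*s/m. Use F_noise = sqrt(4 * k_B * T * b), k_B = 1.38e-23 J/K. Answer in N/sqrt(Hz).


Step 1: Compute 4 * k_B * T * b
= 4 * 1.38e-23 * 318 * 1.2e-06
= 2.1064e-26 N^2/Hz
Step 2: F_noise = sqrt(2.1064e-26)
F_noise = 1.45e-13 N/sqrt(Hz)


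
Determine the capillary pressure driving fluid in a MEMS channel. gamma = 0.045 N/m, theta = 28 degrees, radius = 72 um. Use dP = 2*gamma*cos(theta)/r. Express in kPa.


Step 1: cos(28 deg) = 0.8829
Step 2: Convert r to m: r = 72e-6 m
Step 3: dP = 2 * 0.045 * 0.8829 / 72e-6 = 1103.6 Pa
Step 4: Convert Pa to kPa (divide by 1000).
dP = 1.1 kPa


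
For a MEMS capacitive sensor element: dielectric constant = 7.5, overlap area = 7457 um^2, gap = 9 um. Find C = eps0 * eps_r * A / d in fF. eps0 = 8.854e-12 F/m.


Step 1: Convert area to m^2: A = 7457e-12 m^2
Step 2: Convert gap to m: d = 9e-6 m
Step 3: C = eps0 * eps_r * A / d
C = 8.854e-12 * 7.5 * 7457e-12 / 9e-6
Step 4: Convert to fF (multiply by 1e15).
C = 55.02 fF


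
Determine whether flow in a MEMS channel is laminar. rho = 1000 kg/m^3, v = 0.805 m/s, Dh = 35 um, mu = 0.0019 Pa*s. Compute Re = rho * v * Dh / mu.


Step 1: Convert Dh to meters: Dh = 35e-6 m
Step 2: Re = rho * v * Dh / mu
Re = 1000 * 0.805 * 35e-6 / 0.0019
Re = 14.829
Since Re = 14.829 is below ~2300, the flow is laminar.


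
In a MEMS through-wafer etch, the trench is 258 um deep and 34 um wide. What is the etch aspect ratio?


Step 1: AR = depth / width
Step 2: AR = 258 / 34
AR = 7.6


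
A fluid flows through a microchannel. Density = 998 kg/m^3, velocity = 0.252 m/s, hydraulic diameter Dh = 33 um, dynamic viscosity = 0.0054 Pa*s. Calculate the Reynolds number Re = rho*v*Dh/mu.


Step 1: Convert Dh to meters: Dh = 33e-6 m
Step 2: Re = rho * v * Dh / mu
Re = 998 * 0.252 * 33e-6 / 0.0054
Re = 1.537


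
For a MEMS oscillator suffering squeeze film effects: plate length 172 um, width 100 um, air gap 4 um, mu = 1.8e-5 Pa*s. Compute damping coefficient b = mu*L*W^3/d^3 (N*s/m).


Step 1: Convert to SI.
L = 172e-6 m, W = 100e-6 m, d = 4e-6 m
Step 2: W^3 = (100e-6)^3 = 1.00e-12 m^3
Step 3: d^3 = (4e-6)^3 = 6.40e-17 m^3
Step 4: b = 1.8e-5 * 172e-6 * 1.00e-12 / 6.40e-17
b = 4.84e-05 N*s/m


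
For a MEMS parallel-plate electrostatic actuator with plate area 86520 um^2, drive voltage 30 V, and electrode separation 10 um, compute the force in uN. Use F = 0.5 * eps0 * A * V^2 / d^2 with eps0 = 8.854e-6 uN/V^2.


Step 1: Identify parameters.
eps0 = 8.854e-6 uN/V^2, A = 86520 um^2, V = 30 V, d = 10 um
Step 2: Compute V^2 = 30^2 = 900
Step 3: Compute d^2 = 10^2 = 100
Step 4: F = 0.5 * 8.854e-6 * 86520 * 900 / 100
F = 3.447 uN


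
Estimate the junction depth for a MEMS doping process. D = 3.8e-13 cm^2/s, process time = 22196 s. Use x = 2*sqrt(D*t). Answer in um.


Step 1: Compute D*t = 3.8e-13 * 22196 = 8.43448e-09 cm^2
Step 2: sqrt(D*t) = 9.18394e-05 cm
Step 3: x = 2 * 9.18394e-05 cm = 1.836788e-04 cm
Step 4: Convert to um (1 cm = 1e4 um): x = 1.837 um


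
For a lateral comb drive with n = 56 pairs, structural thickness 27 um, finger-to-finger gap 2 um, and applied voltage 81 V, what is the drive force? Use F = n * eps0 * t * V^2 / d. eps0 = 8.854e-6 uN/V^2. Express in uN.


Step 1: Parameters: n=56, eps0=8.854e-6 uN/V^2, t=27 um, V=81 V, d=2 um
Step 2: V^2 = 6561
Step 3: F = 56 * 8.854e-6 * 27 * 6561 / 2
F = 43.917 uN


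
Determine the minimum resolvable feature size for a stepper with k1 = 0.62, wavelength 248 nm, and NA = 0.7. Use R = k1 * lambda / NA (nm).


Step 1: Identify values: k1 = 0.62, lambda = 248 nm, NA = 0.7
Step 2: R = k1 * lambda / NA
R = 0.62 * 248 / 0.7
R = 219.7 nm


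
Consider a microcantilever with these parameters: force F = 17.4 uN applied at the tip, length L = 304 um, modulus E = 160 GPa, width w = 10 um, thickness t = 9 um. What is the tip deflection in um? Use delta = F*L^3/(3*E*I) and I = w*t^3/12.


Step 1: Calculate the second moment of area.
I = w * t^3 / 12 = 10 * 9^3 / 12 = 607.5 um^4
Step 2: Convert E to consistent units (1 GPa = 1000 uN/um^2).
E = 160 GPa = 160000 uN/um^2
Step 3: Calculate tip deflection.
delta = F * L^3 / (3 * E * I)
delta = 17.4 * 304^3 / (3 * 160000 * 607.5)
delta = 1.6764 um


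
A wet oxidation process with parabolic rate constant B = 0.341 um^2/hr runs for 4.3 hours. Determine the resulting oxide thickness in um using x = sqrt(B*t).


Step 1: Compute B*t = 0.341 * 4.3 = 1.4663
Step 2: x = sqrt(1.4663)
x = 1.211 um


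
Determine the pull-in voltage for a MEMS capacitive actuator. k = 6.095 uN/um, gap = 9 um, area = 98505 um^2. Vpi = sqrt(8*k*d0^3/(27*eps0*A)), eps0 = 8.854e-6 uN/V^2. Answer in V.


Step 1: Compute numerator: 8 * k * d0^3 = 8 * 6.095 * 9^3 = 35546.04
Step 2: Compute denominator: 27 * eps0 * A = 27 * 8.854e-6 * 98505 = 23.548408
Step 3: Vpi = sqrt(35546.04 / 23.548408)
Vpi = 38.85 V


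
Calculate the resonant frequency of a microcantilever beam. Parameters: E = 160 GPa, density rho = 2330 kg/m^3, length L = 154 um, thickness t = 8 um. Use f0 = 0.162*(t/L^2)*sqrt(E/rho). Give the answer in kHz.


Step 1: Convert units to SI.
t_SI = 8e-6 m, L_SI = 154e-6 m
Step 2: Calculate sqrt(E/rho).
sqrt(160e9 / 2330) = 8286.71 m/s
Step 3: Compute f0.
f0 = 0.162 * 8e-6 / (154e-6)^2 * 8286.71 = 452841.0 Hz = 452.84 kHz


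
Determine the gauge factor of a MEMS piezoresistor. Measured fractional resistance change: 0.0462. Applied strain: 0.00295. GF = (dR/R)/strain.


Step 1: Identify values.
dR/R = 0.0462, strain = 0.00295
Step 2: GF = (dR/R) / strain = 0.0462 / 0.00295
GF = 15.7


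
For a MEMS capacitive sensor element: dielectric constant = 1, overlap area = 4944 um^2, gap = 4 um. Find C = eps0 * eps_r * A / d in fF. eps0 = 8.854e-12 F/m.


Step 1: Convert area to m^2: A = 4944e-12 m^2
Step 2: Convert gap to m: d = 4e-6 m
Step 3: C = eps0 * eps_r * A / d
C = 8.854e-12 * 1 * 4944e-12 / 4e-6
Step 4: Convert to fF (multiply by 1e15).
C = 10.94 fF


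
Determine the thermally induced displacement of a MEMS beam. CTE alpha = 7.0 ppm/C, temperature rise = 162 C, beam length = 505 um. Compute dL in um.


Step 1: Convert CTE: alpha = 7.0 ppm/C = 7.0e-6 /C
Step 2: dL = 7.0e-6 * 162 * 505
dL = 0.5727 um


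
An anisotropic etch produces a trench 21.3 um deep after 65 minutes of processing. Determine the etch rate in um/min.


Step 1: Etch rate = depth / time
Step 2: rate = 21.3 / 65
rate = 0.328 um/min


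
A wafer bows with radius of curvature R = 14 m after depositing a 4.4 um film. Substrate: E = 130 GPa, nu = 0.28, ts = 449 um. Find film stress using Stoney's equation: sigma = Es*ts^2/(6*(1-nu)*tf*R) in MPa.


Step 1: Compute numerator: Es * ts^2 = 130 * 449^2 = 26208130 (GPa*um^2)
Step 2: Compute denominator (R in um): 6*(1-nu)*tf*R = 6*0.72*4.4*14e6 = 266112000.0 (um^2)
Step 3: sigma (GPa) = 26208130 / 266112000.0 = 9.8485e-02 GPa
Step 4: Convert to MPa (x1000): sigma = 98.5 MPa


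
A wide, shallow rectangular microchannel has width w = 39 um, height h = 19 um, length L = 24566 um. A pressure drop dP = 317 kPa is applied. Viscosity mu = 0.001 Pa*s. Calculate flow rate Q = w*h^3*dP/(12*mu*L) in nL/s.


Step 1: Convert all dimensions to SI (meters).
w = 39e-6 m, h = 19e-6 m, L = 24566e-6 m, dP = 317e3 Pa
Step 2: Q = w * h^3 * dP / (12 * mu * L)
Q = 39e-6 * (19e-6)^3 * 317e3 / (12 * 0.001 * 24566e-6) = 2.8765305e-10 m^3/s
Step 3: Convert Q from m^3/s to nL/s (1 m^3 = 1e12 nL, so multiply by 1e12).
Q = 287.653 nL/s


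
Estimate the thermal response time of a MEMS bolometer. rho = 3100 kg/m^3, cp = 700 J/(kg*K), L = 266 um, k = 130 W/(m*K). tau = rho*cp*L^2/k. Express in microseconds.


Step 1: Convert L to m: L = 266e-6 m
Step 2: L^2 = (266e-6)^2 = 7.0756e-08 m^2
Step 3: tau = 3100 * 700 * 7.0756e-08 / 130 = 1.18108092e-03 s
Step 4: Convert to microseconds (multiply by 1e6).
tau = 1181.081 us


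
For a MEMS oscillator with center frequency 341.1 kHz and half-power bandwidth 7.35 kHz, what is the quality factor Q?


Step 1: Q = f0 / bandwidth
Step 2: Q = 341.1 / 7.35
Q = 46.4


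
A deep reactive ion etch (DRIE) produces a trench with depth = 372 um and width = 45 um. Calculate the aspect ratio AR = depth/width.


Step 1: AR = depth / width
Step 2: AR = 372 / 45
AR = 8.3


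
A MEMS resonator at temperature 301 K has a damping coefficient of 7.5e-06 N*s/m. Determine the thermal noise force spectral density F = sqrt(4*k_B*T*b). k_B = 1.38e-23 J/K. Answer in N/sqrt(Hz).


Step 1: Compute 4 * k_B * T * b
= 4 * 1.38e-23 * 301 * 7.5e-06
= 1.2461e-25 N^2/Hz
Step 2: F_noise = sqrt(1.2461e-25)
F_noise = 3.53e-13 N/sqrt(Hz)


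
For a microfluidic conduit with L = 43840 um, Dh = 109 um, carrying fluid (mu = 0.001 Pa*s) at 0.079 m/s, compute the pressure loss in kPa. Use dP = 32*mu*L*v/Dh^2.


Step 1: Convert to SI: L = 43840e-6 m, Dh = 109e-6 m
Step 2: dP = 32 * 0.001 * 43840e-6 * 0.079 / (109e-6)^2
Step 3: dP = 9328.13 Pa
Step 4: Convert to kPa: dP = 9.33 kPa


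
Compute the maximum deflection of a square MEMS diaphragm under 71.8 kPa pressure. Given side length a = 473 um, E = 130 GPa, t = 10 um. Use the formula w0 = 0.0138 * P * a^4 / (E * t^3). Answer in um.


Step 1: Convert pressure to compatible units (E is in GPa, so P in GPa).
P = 71.8 kPa = 71.8e-6 GPa
Step 2: Compute numerator: 0.0138 * P * a^4.
a^4 = 473^4 = 50054665441
numerator = 0.0138 * 71.8e-6 * 50054665441 = 4.95962e+04
Step 3: Compute denominator: E * t^3 = 130 * 10^3 = 130000
Step 4: w0 = numerator / denominator = 4.95962e+04 / 130000 = 0.3815 um


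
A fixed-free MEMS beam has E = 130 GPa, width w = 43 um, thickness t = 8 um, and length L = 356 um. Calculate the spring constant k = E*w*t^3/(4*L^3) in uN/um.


Step 1: Convert E to consistent units (1 GPa = 1000 uN/um^2).
E = 130 GPa = 130000 uN/um^2
Step 2: Compute t^3 = 8^3 = 512
Step 3: Compute L^3 = 356^3 = 45118016
Step 4: k = 130000 * 43 * 512 / (4 * 45118016)
k = 15.8589 uN/um


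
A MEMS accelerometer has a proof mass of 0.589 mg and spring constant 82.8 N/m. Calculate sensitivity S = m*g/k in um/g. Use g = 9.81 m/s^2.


Step 1: Convert mass: m = 0.589 mg = 5.89e-07 kg
Step 2: S = m * g / k = 5.89e-07 * 9.81 / 82.8
Step 3: S = 6.98e-08 m/g
Step 4: Convert to um/g: S = 0.07 um/g


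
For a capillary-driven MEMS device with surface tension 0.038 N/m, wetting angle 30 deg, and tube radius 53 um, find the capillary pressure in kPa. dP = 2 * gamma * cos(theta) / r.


Step 1: cos(30 deg) = 0.866
Step 2: Convert r to m: r = 53e-6 m
Step 3: dP = 2 * 0.038 * 0.866 / 53e-6 = 1241.8 Pa
Step 4: Convert Pa to kPa (divide by 1000).
dP = 1.24 kPa


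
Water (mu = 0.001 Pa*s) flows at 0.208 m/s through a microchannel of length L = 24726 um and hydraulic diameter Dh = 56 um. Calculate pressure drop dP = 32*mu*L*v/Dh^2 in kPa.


Step 1: Convert to SI: L = 24726e-6 m, Dh = 56e-6 m
Step 2: dP = 32 * 0.001 * 24726e-6 * 0.208 / (56e-6)^2
Step 3: dP = 52479.67 Pa
Step 4: Convert to kPa: dP = 52.48 kPa


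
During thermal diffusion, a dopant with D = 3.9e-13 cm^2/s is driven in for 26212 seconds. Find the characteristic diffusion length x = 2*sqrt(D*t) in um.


Step 1: Compute D*t = 3.9e-13 * 26212 = 1.022268e-08 cm^2
Step 2: sqrt(D*t) = 1.01107e-04 cm
Step 3: x = 2 * 1.01107e-04 cm = 2.02214e-04 cm
Step 4: Convert to um (1 cm = 1e4 um): x = 2.022 um


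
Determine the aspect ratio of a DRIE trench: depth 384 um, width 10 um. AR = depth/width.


Step 1: AR = depth / width
Step 2: AR = 384 / 10
AR = 38.4


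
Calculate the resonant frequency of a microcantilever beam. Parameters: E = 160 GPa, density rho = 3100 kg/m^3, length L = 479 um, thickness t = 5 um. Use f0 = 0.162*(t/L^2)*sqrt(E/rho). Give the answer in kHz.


Step 1: Convert units to SI.
t_SI = 5e-6 m, L_SI = 479e-6 m
Step 2: Calculate sqrt(E/rho).
sqrt(160e9 / 3100) = 7184.21 m/s
Step 3: Compute f0.
f0 = 0.162 * 5e-6 / (479e-6)^2 * 7184.21 = 25362.6 Hz = 25.36 kHz


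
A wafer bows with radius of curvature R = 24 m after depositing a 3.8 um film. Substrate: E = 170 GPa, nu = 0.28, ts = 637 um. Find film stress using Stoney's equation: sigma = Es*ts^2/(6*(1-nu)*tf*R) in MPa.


Step 1: Compute numerator: Es * ts^2 = 170 * 637^2 = 68980730 (GPa*um^2)
Step 2: Compute denominator (R in um): 6*(1-nu)*tf*R = 6*0.72*3.8*24e6 = 393984000.0 (um^2)
Step 3: sigma (GPa) = 68980730 / 393984000.0 = 1.75085e-01 GPa
Step 4: Convert to MPa (x1000): sigma = 175.1 MPa


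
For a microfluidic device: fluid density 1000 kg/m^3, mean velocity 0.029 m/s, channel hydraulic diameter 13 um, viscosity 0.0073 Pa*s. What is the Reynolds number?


Step 1: Convert Dh to meters: Dh = 13e-6 m
Step 2: Re = rho * v * Dh / mu
Re = 1000 * 0.029 * 13e-6 / 0.0073
Re = 0.052


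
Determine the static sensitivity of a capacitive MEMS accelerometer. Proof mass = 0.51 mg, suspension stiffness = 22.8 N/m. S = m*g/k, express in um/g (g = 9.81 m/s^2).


Step 1: Convert mass: m = 0.51 mg = 5.10e-07 kg
Step 2: S = m * g / k = 5.10e-07 * 9.81 / 22.8
Step 3: S = 2.19e-07 m/g
Step 4: Convert to um/g: S = 0.219 um/g


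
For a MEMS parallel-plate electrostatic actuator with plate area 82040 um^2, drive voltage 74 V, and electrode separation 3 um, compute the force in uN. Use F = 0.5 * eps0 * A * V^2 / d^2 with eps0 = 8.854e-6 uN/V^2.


Step 1: Identify parameters.
eps0 = 8.854e-6 uN/V^2, A = 82040 um^2, V = 74 V, d = 3 um
Step 2: Compute V^2 = 74^2 = 5476
Step 3: Compute d^2 = 3^2 = 9
Step 4: F = 0.5 * 8.854e-6 * 82040 * 5476 / 9
F = 220.982 uN


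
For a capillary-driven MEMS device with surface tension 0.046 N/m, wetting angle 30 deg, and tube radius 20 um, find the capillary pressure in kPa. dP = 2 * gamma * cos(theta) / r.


Step 1: cos(30 deg) = 0.866
Step 2: Convert r to m: r = 20e-6 m
Step 3: dP = 2 * 0.046 * 0.866 / 20e-6 = 3983.6 Pa
Step 4: Convert Pa to kPa (divide by 1000).
dP = 3.98 kPa


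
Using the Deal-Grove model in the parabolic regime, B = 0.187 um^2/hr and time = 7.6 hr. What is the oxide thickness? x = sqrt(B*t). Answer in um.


Step 1: Compute B*t = 0.187 * 7.6 = 1.4212
Step 2: x = sqrt(1.4212)
x = 1.192 um


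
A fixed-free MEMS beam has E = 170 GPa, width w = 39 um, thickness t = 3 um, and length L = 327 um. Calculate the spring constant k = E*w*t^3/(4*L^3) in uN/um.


Step 1: Convert E to consistent units (1 GPa = 1000 uN/um^2).
E = 170 GPa = 170000 uN/um^2
Step 2: Compute t^3 = 3^3 = 27
Step 3: Compute L^3 = 327^3 = 34965783
Step 4: k = 170000 * 39 * 27 / (4 * 34965783)
k = 1.2799 uN/um


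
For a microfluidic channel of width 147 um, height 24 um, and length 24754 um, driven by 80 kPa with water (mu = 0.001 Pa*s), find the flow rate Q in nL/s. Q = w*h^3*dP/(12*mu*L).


Step 1: Convert all dimensions to SI (meters).
w = 147e-6 m, h = 24e-6 m, L = 24754e-6 m, dP = 80e3 Pa
Step 2: Q = w * h^3 * dP / (12 * mu * L)
Q = 147e-6 * (24e-6)^3 * 80e3 / (12 * 0.001 * 24754e-6) = 5.472861e-10 m^3/s
Step 3: Convert Q from m^3/s to nL/s (1 m^3 = 1e12 nL, so multiply by 1e12).
Q = 547.286 nL/s


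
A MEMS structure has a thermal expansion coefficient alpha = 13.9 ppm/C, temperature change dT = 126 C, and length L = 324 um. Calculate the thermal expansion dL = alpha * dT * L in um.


Step 1: Convert CTE: alpha = 13.9 ppm/C = 13.9e-6 /C
Step 2: dL = 13.9e-6 * 126 * 324
dL = 0.5675 um


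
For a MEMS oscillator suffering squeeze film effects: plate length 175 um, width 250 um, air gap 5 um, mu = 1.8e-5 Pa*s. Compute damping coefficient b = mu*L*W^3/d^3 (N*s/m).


Step 1: Convert to SI.
L = 175e-6 m, W = 250e-6 m, d = 5e-6 m
Step 2: W^3 = (250e-6)^3 = 1.56e-11 m^3
Step 3: d^3 = (5e-6)^3 = 1.25e-16 m^3
Step 4: b = 1.8e-5 * 175e-6 * 1.56e-11 / 1.25e-16
b = 3.94e-04 N*s/m


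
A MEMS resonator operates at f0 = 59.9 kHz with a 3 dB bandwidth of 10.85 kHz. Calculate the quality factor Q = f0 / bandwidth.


Step 1: Q = f0 / bandwidth
Step 2: Q = 59.9 / 10.85
Q = 5.5


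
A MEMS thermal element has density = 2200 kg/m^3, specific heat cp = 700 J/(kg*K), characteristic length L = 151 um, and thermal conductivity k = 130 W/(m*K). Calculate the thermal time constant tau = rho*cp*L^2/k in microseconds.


Step 1: Convert L to m: L = 151e-6 m
Step 2: L^2 = (151e-6)^2 = 2.2801e-08 m^2
Step 3: tau = 2200 * 700 * 2.2801e-08 / 130 = 2.7010415e-04 s
Step 4: Convert to microseconds (multiply by 1e6).
tau = 270.104 us


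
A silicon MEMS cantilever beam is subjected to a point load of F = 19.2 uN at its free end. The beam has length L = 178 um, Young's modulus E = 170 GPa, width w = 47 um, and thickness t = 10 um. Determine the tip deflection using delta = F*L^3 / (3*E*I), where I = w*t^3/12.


Step 1: Calculate the second moment of area.
I = w * t^3 / 12 = 47 * 10^3 / 12 = 3916.6667 um^4
Step 2: Convert E to consistent units (1 GPa = 1000 uN/um^2).
E = 170 GPa = 170000 uN/um^2
Step 3: Calculate tip deflection.
delta = F * L^3 / (3 * E * I)
delta = 19.2 * 178^3 / (3 * 170000 * 3916.6667)
delta = 0.0542 um


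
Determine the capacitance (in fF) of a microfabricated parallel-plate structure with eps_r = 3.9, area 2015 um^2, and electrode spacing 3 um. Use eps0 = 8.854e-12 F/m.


Step 1: Convert area to m^2: A = 2015e-12 m^2
Step 2: Convert gap to m: d = 3e-6 m
Step 3: C = eps0 * eps_r * A / d
C = 8.854e-12 * 3.9 * 2015e-12 / 3e-6
Step 4: Convert to fF (multiply by 1e15).
C = 23.19 fF
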